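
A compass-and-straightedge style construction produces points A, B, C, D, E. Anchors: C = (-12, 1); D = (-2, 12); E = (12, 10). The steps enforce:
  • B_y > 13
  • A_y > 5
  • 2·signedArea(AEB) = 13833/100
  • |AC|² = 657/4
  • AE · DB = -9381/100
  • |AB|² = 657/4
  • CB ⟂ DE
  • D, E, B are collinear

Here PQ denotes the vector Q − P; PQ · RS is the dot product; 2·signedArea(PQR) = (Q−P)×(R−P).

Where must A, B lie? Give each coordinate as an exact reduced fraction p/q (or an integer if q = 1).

1. B_x = -513/50  [D, E, B are collinear ∩ CB ⟂ DE]
2. B_y = 659/50  [D, E, B are collinear ∩ CB ⟂ DE]
   → B = (-513/50, 659/50)
3. A_x = 0  [AE · DB = -9381/100 ∩ 2·signedArea(AEB) = 13833/100]
4. A_y = 11/2  [AE · DB = -9381/100 ∩ 2·signedArea(AEB) = 13833/100]
   → A = (0, 11/2)

A = (0, 11/2)
B = (-513/50, 659/50)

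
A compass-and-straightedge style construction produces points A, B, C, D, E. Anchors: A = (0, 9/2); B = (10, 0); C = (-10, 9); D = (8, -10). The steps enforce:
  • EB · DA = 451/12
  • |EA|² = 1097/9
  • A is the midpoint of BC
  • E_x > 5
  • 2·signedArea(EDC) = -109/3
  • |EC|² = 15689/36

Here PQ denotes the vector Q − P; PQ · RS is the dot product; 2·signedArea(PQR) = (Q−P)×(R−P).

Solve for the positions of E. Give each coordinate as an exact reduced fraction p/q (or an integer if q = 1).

1. E_x = 16/3  [2·signedArea(EDC) = -109/3 ∩ EB · DA = 451/12]
2. E_y = -31/6  [2·signedArea(EDC) = -109/3 ∩ EB · DA = 451/12]
   → E = (16/3, -31/6)

E = (16/3, -31/6)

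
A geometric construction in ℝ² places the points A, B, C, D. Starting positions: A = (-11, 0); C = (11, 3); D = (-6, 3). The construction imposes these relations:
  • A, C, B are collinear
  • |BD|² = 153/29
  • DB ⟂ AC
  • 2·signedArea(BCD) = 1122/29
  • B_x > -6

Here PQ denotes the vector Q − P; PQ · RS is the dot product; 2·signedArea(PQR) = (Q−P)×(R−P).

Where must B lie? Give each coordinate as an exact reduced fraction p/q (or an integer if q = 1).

B = (-165/29, 21/29)

1. B_x = -165/29  [A, C, B are collinear ∩ DB ⟂ AC]
2. B_y = 21/29  [A, C, B are collinear ∩ DB ⟂ AC]
   → B = (-165/29, 21/29)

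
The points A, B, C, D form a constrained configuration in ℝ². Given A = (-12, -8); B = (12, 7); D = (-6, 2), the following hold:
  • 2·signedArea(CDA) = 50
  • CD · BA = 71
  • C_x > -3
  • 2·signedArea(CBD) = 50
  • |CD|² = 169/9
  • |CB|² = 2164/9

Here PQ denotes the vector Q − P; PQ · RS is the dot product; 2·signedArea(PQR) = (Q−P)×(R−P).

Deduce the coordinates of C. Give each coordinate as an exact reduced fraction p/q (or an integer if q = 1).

1. C_x = -2  [2·signedArea(CBD) = 50 ∩ 2·signedArea(CDA) = 50]
2. C_y = 1/3  [2·signedArea(CBD) = 50 ∩ 2·signedArea(CDA) = 50]
   → C = (-2, 1/3)

C = (-2, 1/3)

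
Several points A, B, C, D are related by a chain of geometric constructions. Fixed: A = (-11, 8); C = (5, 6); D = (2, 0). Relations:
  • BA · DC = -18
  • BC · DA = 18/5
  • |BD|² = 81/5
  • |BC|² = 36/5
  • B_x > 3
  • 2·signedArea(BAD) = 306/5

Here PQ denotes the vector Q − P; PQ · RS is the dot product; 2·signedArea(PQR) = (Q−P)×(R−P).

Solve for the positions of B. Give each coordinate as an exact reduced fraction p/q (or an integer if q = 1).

B = (19/5, 18/5)

1. B_x = 19/5  [BC · DA = 18/5 ∩ BA · DC = -18]
2. B_y = 18/5  [BC · DA = 18/5 ∩ BA · DC = -18]
   → B = (19/5, 18/5)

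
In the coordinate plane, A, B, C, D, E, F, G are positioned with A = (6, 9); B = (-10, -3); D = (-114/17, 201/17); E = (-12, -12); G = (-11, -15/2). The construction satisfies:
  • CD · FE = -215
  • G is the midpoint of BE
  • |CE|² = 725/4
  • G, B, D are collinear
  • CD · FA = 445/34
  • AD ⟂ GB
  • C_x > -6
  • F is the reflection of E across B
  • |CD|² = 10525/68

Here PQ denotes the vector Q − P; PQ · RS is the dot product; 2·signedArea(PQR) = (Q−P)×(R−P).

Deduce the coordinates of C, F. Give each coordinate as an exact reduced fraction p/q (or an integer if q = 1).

1. F_x = -8  [F is the reflection of E across B]
2. F_y = 6  [F is the reflection of E across B]
   → F = (-8, 6)
3. C_x = -5  [CD · FA = 445/34 ∩ CD · FE = -215]
4. C_y = -1/2  [CD · FA = 445/34 ∩ CD · FE = -215]
   → C = (-5, -1/2)

C = (-5, -1/2)
F = (-8, 6)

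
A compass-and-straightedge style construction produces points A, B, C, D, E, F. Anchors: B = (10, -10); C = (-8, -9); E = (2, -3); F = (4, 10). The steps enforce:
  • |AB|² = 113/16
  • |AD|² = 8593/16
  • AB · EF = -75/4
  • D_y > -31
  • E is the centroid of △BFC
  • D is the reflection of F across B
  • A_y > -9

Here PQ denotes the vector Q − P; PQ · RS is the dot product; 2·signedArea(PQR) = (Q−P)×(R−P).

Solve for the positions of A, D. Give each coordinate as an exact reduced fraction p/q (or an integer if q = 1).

1. D_x = 16  [D is the reflection of F across B]
2. D_y = -30  [D is the reflection of F across B]
   → D = (16, -30)
3. A_x = 8  [line -2·x + -13·y + -365/4 = 0 ∩ |AD|² = 8593/16]
4. A_y = -33/4  [line -2·x + -13·y + -365/4 = 0 ∩ |AD|² = 8593/16]
   → A = (8, -33/4)

A = (8, -33/4)
D = (16, -30)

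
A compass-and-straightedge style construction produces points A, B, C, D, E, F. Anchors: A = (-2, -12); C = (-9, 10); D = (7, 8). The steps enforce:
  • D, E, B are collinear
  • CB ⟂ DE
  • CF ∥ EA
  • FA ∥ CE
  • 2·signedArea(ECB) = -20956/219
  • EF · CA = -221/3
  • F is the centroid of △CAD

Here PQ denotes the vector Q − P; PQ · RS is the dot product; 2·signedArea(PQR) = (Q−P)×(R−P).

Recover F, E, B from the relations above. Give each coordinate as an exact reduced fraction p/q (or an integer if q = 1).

B = (-189/73, 80/73)
E = (-29/3, -4)
F = (-4/3, 2)

1. F_x = -4/3  [F is the centroid of △CAD]
2. F_y = 2  [F is the centroid of △CAD]
   → F = (-4/3, 2)
3. E_x = -29/3  [CF ∥ EA ∩ FA ∥ CE]
4. E_y = -4  [CF ∥ EA ∩ FA ∥ CE]
   → E = (-29/3, -4)
5. B_x = -189/73  [D, E, B are collinear ∩ CB ⟂ DE]
6. B_y = 80/73  [D, E, B are collinear ∩ CB ⟂ DE]
   → B = (-189/73, 80/73)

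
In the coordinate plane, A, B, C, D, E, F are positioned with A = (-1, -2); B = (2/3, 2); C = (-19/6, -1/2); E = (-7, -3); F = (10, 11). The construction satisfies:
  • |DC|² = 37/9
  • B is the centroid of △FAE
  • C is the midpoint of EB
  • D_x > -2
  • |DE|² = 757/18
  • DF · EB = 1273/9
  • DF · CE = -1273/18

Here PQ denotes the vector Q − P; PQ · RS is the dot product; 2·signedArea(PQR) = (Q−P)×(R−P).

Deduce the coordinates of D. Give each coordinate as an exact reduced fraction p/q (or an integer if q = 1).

D = (-7/6, -1/6)

1. D_x = -7/6  [line -23/3·x + -5·y + -88/9 = 0 ∩ |DE|² = 757/18]
2. D_y = -1/6  [line -23/3·x + -5·y + -88/9 = 0 ∩ |DE|² = 757/18]
   → D = (-7/6, -1/6)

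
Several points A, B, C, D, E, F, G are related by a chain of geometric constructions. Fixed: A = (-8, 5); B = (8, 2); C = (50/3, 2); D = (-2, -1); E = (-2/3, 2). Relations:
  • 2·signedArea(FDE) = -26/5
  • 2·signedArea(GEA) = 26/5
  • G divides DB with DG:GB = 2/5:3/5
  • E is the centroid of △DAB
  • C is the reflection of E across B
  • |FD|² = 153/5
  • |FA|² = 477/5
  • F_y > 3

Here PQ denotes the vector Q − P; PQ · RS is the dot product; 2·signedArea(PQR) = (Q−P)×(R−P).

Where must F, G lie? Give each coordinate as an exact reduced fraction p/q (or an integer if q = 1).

F = (8/5, 16/5)
G = (2, 1/5)

1. F_x = 8/5  [line -3·x + 4/3·y + 8/15 = 0 ∩ |FD|² = 153/5]
2. F_y = 16/5  [line -3·x + 4/3·y + 8/15 = 0 ∩ |FD|² = 153/5]
   → F = (8/5, 16/5)
3. G_x = 2  [G divides DB with DG:GB = 2/5:3/5]
4. G_y = 1/5  [G divides DB with DG:GB = 2/5:3/5]
   → G = (2, 1/5)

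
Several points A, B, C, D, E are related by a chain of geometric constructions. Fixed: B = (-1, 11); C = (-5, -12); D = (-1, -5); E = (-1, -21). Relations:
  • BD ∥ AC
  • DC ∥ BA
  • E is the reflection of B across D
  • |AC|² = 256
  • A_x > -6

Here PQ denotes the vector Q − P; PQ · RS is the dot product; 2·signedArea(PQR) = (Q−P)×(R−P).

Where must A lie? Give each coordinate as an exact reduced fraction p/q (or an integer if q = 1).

A = (-5, 4)

1. A_x = -5  [BD ∥ AC ∩ DC ∥ BA]
2. A_y = 4  [BD ∥ AC ∩ DC ∥ BA]
   → A = (-5, 4)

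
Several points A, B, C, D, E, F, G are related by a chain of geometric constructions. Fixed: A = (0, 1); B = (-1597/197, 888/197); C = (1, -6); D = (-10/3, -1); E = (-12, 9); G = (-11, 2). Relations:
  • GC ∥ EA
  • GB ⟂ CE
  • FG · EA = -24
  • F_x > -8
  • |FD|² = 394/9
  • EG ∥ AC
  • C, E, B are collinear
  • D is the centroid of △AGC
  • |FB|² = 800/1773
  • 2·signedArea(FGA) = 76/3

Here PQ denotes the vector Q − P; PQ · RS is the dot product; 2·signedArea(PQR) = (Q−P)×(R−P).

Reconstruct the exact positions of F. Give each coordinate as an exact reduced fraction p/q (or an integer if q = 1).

1. F_x = -23/3  [2·signedArea(FGA) = 76/3 ∩ FG · EA = -24]
2. F_y = 4  [2·signedArea(FGA) = 76/3 ∩ FG · EA = -24]
   → F = (-23/3, 4)

F = (-23/3, 4)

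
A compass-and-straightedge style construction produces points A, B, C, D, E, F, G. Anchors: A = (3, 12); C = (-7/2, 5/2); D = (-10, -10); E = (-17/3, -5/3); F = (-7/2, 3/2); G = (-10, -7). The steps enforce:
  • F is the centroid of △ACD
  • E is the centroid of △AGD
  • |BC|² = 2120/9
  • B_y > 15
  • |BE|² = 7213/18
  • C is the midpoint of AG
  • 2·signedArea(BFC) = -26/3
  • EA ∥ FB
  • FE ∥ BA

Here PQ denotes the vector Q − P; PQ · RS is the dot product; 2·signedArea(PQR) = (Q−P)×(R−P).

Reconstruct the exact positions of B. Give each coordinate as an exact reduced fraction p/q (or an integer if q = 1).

1. B_x = 31/6  [FE ∥ BA ∩ EA ∥ FB]
2. B_y = 91/6  [FE ∥ BA ∩ EA ∥ FB]
   → B = (31/6, 91/6)

B = (31/6, 91/6)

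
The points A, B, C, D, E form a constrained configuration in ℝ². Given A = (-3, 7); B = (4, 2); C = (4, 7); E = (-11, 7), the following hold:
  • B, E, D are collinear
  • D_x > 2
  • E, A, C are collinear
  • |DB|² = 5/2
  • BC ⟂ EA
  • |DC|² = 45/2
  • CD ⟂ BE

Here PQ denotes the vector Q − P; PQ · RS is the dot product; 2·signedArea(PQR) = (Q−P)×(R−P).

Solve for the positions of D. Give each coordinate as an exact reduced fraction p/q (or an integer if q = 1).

D = (5/2, 5/2)

1. D_x = 5/2  [B, E, D are collinear ∩ CD ⟂ BE]
2. D_y = 5/2  [B, E, D are collinear ∩ CD ⟂ BE]
   → D = (5/2, 5/2)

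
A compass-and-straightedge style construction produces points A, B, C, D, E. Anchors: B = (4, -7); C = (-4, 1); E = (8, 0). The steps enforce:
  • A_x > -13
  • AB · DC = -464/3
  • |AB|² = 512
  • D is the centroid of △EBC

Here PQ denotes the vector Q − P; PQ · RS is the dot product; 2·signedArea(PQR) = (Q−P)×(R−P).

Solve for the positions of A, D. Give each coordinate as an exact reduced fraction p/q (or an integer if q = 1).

1. D_x = 8/3  [D is the centroid of △EBC]
2. D_y = -2  [D is the centroid of △EBC]
   → D = (8/3, -2)
3. A_x = -12  [line 20/3·x + -3·y + 107 = 0 ∩ |AB|² = 512]
4. A_y = 9  [line 20/3·x + -3·y + 107 = 0 ∩ |AB|² = 512]
   → A = (-12, 9)

A = (-12, 9)
D = (8/3, -2)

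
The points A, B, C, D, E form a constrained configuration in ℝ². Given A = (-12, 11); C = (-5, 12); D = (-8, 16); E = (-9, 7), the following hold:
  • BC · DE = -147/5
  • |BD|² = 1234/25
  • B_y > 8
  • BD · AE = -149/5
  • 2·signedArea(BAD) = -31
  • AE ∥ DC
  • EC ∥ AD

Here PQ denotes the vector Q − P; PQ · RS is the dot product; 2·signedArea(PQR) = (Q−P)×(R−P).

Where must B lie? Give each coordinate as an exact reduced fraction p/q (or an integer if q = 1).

B = (-37/5, 9)

1. B_x = -37/5  [BC · DE = -147/5 ∩ BD · AE = -149/5]
2. B_y = 9  [BC · DE = -147/5 ∩ BD · AE = -149/5]
   → B = (-37/5, 9)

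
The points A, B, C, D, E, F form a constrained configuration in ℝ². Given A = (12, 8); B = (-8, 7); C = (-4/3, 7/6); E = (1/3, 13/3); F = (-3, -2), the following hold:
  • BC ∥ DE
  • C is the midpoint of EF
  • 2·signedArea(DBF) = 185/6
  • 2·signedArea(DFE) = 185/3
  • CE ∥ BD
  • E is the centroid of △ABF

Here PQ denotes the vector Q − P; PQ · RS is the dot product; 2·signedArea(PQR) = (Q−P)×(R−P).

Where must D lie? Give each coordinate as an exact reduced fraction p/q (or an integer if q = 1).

D = (-19/3, 61/6)

1. D_x = -19/3  [BC ∥ DE ∩ CE ∥ BD]
2. D_y = 61/6  [BC ∥ DE ∩ CE ∥ BD]
   → D = (-19/3, 61/6)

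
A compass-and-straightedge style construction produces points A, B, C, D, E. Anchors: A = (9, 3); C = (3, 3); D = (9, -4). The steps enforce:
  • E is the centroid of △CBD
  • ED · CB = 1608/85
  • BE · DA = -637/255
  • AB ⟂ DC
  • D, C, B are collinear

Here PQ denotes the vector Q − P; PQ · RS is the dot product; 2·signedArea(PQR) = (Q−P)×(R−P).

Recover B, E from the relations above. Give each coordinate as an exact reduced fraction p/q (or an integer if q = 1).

B = (471/85, 3/85)
E = (497/85, -82/255)

1. B_x = 471/85  [D, C, B are collinear ∩ AB ⟂ DC]
2. B_y = 3/85  [D, C, B are collinear ∩ AB ⟂ DC]
   → B = (471/85, 3/85)
3. E_x = 497/85  [E is the centroid of △CBD]
4. E_y = -82/255  [E is the centroid of △CBD]
   → E = (497/85, -82/255)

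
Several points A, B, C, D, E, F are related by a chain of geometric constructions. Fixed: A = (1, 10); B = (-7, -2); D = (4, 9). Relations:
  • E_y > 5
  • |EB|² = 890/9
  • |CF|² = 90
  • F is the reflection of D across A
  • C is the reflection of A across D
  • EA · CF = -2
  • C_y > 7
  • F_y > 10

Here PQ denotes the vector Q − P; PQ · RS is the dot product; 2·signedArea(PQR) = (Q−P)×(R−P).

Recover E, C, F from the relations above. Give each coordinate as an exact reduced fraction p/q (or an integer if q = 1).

C = (7, 8)
E = (-2/3, 17/3)
F = (-2, 11)

1. C_x = 7  [C is the reflection of A across D]
2. C_y = 8  [C is the reflection of A across D]
   → C = (7, 8)
3. F_x = -2  [F is the reflection of D across A]
4. F_y = 11  [F is the reflection of D across A]
   → F = (-2, 11)
5. E_x = -2/3  [line 9·x + -3·y + 23 = 0 ∩ |EB|² = 890/9]
6. E_y = 17/3  [line 9·x + -3·y + 23 = 0 ∩ |EB|² = 890/9]
   → E = (-2/3, 17/3)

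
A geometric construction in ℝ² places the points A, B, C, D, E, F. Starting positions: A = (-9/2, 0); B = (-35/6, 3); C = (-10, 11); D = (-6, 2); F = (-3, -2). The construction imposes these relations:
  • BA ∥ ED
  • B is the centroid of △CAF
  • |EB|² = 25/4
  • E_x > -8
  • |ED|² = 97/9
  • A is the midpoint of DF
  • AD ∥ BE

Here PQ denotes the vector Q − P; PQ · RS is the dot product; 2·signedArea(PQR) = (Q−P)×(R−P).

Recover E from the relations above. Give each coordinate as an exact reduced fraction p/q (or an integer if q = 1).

1. E_x = -22/3  [BA ∥ ED ∩ AD ∥ BE]
2. E_y = 5  [BA ∥ ED ∩ AD ∥ BE]
   → E = (-22/3, 5)

E = (-22/3, 5)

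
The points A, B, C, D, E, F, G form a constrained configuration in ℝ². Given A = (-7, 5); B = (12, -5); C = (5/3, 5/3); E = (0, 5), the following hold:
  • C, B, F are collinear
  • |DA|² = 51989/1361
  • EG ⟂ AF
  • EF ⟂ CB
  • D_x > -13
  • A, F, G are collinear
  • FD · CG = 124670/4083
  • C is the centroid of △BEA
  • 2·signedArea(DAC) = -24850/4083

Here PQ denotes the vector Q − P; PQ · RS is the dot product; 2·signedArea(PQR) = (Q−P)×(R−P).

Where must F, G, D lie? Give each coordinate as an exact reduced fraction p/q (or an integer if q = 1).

D = (-17654/1361, 8975/1361)
F = (-1400/1361, 4635/1361)
G = (-672700/1444021, 4700735/1444021)

1. F_x = -1400/1361  [C, B, F are collinear ∩ EF ⟂ CB]
2. F_y = 4635/1361  [C, B, F are collinear ∩ EF ⟂ CB]
   → F = (-1400/1361, 4635/1361)
3. G_x = -672700/1444021  [A, F, G are collinear ∩ EG ⟂ AF]
4. G_y = 4700735/1444021  [A, F, G are collinear ∩ EG ⟂ AF]
   → G = (-672700/1444021, 4700735/1444021)
5. D_x = -17654/1361  [2·signedArea(DAC) = -24850/4083 ∩ FD · CG = 124670/4083]
6. D_y = 8975/1361  [2·signedArea(DAC) = -24850/4083 ∩ FD · CG = 124670/4083]
   → D = (-17654/1361, 8975/1361)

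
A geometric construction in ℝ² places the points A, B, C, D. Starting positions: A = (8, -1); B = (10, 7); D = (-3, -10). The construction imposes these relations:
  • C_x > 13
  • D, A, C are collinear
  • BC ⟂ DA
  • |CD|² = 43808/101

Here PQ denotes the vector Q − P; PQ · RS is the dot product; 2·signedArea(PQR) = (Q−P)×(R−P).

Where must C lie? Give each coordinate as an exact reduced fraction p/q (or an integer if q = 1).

1. C_x = 1325/101  [D, A, C are collinear ∩ BC ⟂ DA]
2. C_y = 322/101  [D, A, C are collinear ∩ BC ⟂ DA]
   → C = (1325/101, 322/101)

C = (1325/101, 322/101)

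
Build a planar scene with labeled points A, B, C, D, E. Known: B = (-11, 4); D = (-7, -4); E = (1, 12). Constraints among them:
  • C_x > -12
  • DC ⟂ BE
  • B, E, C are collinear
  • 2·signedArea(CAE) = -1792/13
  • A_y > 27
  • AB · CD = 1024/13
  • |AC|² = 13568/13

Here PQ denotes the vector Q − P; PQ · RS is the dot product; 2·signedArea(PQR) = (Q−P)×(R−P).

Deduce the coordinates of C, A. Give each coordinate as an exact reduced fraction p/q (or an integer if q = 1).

A = (9, 28)
C = (-155/13, 44/13)

1. C_x = -155/13  [B, E, C are collinear ∩ DC ⟂ BE]
2. C_y = 44/13  [B, E, C are collinear ∩ DC ⟂ BE]
   → C = (-155/13, 44/13)
3. A_x = 9  [line -64/13·x + 96/13·y + -2112/13 = 0 ∩ |AC|² = 13568/13]
4. A_y = 28  [line -64/13·x + 96/13·y + -2112/13 = 0 ∩ |AC|² = 13568/13]
   → A = (9, 28)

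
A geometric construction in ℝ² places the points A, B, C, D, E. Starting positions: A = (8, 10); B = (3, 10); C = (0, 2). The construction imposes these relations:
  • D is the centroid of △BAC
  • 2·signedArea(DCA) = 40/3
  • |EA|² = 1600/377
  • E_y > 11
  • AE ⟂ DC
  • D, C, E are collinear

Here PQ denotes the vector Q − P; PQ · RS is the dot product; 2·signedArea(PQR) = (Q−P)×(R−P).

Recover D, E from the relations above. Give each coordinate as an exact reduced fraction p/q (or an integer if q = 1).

D = (11/3, 22/3)
E = (2376/377, 4210/377)

1. D_x = 11/3  [D is the centroid of △BAC]
2. D_y = 22/3  [D is the centroid of △BAC]
   → D = (11/3, 22/3)
3. E_x = 2376/377  [D, C, E are collinear ∩ AE ⟂ DC]
4. E_y = 4210/377  [D, C, E are collinear ∩ AE ⟂ DC]
   → E = (2376/377, 4210/377)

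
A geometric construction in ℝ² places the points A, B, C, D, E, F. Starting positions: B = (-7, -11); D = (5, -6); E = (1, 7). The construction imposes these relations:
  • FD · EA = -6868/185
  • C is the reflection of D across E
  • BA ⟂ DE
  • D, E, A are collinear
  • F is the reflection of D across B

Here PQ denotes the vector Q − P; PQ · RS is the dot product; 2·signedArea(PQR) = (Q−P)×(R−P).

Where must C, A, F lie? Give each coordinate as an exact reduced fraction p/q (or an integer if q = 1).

1. C_x = -3  [C is the reflection of D across E]
2. C_y = 20  [C is the reflection of D across E]
   → C = (-3, 20)
3. A_x = 993/185  [D, E, A are collinear ∩ BA ⟂ DE]
4. A_y = -1331/185  [D, E, A are collinear ∩ BA ⟂ DE]
   → A = (993/185, -1331/185)
5. F_x = -19  [F is the reflection of D across B]
6. F_y = -16  [F is the reflection of D across B]
   → F = (-19, -16)

A = (993/185, -1331/185)
C = (-3, 20)
F = (-19, -16)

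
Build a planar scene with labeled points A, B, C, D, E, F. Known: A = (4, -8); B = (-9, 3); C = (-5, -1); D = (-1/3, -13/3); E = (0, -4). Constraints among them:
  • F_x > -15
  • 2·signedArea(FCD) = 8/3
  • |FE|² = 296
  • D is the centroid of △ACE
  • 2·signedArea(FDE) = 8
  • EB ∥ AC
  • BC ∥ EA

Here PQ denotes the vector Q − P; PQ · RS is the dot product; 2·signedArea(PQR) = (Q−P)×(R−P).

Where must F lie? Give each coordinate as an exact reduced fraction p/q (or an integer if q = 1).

1. F_x = -14  [2·signedArea(FCD) = 8/3 ∩ 2·signedArea(FDE) = 8]
2. F_y = 6  [2·signedArea(FCD) = 8/3 ∩ 2·signedArea(FDE) = 8]
   → F = (-14, 6)

F = (-14, 6)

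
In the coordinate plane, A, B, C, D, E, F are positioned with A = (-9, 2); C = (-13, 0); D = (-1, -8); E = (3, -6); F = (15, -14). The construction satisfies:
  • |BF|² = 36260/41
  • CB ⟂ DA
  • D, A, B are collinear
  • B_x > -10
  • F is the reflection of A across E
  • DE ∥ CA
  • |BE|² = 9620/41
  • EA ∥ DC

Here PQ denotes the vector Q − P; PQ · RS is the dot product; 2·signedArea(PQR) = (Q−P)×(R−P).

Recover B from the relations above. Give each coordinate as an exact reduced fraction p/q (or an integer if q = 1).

1. B_x = -393/41  [D, A, B are collinear ∩ CB ⟂ DA]
2. B_y = 112/41  [D, A, B are collinear ∩ CB ⟂ DA]
   → B = (-393/41, 112/41)

B = (-393/41, 112/41)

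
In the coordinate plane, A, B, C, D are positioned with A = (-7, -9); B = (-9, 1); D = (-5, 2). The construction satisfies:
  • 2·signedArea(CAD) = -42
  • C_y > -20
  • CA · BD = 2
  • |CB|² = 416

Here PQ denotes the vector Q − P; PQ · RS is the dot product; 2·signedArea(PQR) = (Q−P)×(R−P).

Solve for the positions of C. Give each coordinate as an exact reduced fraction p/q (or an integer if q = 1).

1. C_x = -5  [CA · BD = 2 ∩ 2·signedArea(CAD) = -42]
2. C_y = -19  [CA · BD = 2 ∩ 2·signedArea(CAD) = -42]
   → C = (-5, -19)

C = (-5, -19)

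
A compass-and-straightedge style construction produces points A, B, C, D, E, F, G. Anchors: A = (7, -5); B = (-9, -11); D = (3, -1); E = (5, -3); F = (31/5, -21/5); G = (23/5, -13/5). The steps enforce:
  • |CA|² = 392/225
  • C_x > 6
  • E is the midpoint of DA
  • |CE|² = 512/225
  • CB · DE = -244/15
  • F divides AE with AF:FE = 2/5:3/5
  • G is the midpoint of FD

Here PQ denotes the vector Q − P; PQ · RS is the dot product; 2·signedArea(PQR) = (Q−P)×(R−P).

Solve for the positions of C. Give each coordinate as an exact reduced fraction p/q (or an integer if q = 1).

1. C_x = 91/15  [line -2·x + 2·y + 304/15 = 0 ∩ |CE|² = 512/225]
2. C_y = -61/15  [line -2·x + 2·y + 304/15 = 0 ∩ |CE|² = 512/225]
   → C = (91/15, -61/15)

C = (91/15, -61/15)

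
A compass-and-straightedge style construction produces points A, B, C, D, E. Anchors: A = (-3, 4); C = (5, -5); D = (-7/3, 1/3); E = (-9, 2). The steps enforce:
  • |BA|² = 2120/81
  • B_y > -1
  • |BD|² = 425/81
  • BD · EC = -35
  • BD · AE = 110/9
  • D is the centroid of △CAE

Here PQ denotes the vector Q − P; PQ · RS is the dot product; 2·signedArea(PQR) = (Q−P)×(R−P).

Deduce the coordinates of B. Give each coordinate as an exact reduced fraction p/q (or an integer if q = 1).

B = (-1/9, -2/9)

1. B_x = -1/9  [BD · EC = -35 ∩ BD · AE = 110/9]
2. B_y = -2/9  [BD · EC = -35 ∩ BD · AE = 110/9]
   → B = (-1/9, -2/9)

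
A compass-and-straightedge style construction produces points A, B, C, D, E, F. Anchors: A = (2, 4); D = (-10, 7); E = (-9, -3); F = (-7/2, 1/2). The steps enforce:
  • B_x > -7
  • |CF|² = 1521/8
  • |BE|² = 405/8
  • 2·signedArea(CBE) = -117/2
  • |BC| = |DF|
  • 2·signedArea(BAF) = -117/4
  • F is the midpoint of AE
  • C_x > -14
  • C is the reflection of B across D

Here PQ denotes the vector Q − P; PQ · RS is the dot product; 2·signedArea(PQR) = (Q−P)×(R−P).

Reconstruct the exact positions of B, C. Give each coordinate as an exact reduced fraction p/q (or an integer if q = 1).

1. B_x = -27/4  [line 7/2·x + -11/2·y + 177/4 = 0 ∩ |BE|² = 405/8]
2. B_y = 15/4  [line 7/2·x + -11/2·y + 177/4 = 0 ∩ |BE|² = 405/8]
   → B = (-27/4, 15/4)
3. C_x = -53/4  [C is the reflection of B across D]
4. C_y = 41/4  [C is the reflection of B across D]
   → C = (-53/4, 41/4)

B = (-27/4, 15/4)
C = (-53/4, 41/4)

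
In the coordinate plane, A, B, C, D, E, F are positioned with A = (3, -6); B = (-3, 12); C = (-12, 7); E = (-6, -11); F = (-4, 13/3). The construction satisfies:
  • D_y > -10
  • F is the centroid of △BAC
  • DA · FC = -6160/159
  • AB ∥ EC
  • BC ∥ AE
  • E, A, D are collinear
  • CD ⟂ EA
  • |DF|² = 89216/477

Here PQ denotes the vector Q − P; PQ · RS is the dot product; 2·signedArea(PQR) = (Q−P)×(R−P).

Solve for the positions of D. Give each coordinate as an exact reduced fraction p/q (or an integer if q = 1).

1. D_x = -156/53  [E, A, D are collinear ∩ CD ⟂ EA]
2. D_y = -493/53  [E, A, D are collinear ∩ CD ⟂ EA]
   → D = (-156/53, -493/53)

D = (-156/53, -493/53)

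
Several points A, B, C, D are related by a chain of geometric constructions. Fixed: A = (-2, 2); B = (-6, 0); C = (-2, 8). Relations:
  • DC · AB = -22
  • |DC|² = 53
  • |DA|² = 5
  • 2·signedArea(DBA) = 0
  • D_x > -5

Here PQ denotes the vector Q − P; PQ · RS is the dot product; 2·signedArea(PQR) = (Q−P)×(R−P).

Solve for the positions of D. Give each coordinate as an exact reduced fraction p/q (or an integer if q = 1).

D = (-4, 1)

1. D_x = -4  [2·signedArea(DBA) = 0 ∩ DC · AB = -22]
2. D_y = 1  [2·signedArea(DBA) = 0 ∩ DC · AB = -22]
   → D = (-4, 1)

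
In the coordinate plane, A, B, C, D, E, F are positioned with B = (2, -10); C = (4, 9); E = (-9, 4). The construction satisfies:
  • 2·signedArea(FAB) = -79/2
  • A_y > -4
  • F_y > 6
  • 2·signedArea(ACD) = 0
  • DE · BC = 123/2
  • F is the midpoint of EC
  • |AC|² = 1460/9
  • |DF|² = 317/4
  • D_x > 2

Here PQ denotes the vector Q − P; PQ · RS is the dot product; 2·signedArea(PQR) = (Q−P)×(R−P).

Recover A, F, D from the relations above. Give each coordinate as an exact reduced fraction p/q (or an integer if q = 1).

A = (8/3, -11/3)
D = (3, -1/2)
F = (-5/2, 13/2)

1. F_x = -5/2  [F is the midpoint of EC]
2. F_y = 13/2  [F is the midpoint of EC]
   → F = (-5/2, 13/2)
3. D_x = 3  [line -2·x + -19·y + -7/2 = 0 ∩ |DF|² = 317/4]
4. D_y = -1/2  [line -2·x + -19·y + -7/2 = 0 ∩ |DF|² = 317/4]
   → D = (3, -1/2)
5. A_x = 8/3  [2·signedArea(ACD) = 0 ∩ 2·signedArea(FAB) = -79/2]
6. A_y = -11/3  [2·signedArea(ACD) = 0 ∩ 2·signedArea(FAB) = -79/2]
   → A = (8/3, -11/3)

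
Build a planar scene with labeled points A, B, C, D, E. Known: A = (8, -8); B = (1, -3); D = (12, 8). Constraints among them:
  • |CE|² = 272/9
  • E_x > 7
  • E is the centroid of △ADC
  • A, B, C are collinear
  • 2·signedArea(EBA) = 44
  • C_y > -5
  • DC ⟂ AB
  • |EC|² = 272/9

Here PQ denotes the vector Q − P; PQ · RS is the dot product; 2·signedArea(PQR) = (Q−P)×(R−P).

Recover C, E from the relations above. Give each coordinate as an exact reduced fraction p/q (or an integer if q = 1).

1. C_x = 114/37  [A, B, C are collinear ∩ DC ⟂ AB]
2. C_y = -166/37  [A, B, C are collinear ∩ DC ⟂ AB]
   → C = (114/37, -166/37)
3. E_x = 854/111  [E is the centroid of △ADC]
4. E_y = -166/111  [E is the centroid of △ADC]
   → E = (854/111, -166/111)

C = (114/37, -166/37)
E = (854/111, -166/111)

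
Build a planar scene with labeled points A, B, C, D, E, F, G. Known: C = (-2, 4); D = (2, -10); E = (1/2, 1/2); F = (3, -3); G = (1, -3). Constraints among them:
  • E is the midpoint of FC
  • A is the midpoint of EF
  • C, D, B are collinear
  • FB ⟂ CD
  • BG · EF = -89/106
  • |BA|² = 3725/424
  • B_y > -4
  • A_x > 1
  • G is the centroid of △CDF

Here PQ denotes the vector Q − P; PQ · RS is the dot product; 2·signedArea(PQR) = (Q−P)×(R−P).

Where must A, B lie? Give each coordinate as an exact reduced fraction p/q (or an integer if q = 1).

1. A_x = 7/4  [A is the midpoint of EF]
2. A_y = -5/4  [A is the midpoint of EF]
   → A = (7/4, -5/4)
3. B_x = 12/53  [C, D, B are collinear ∩ FB ⟂ CD]
4. B_y = -201/53  [C, D, B are collinear ∩ FB ⟂ CD]
   → B = (12/53, -201/53)

A = (7/4, -5/4)
B = (12/53, -201/53)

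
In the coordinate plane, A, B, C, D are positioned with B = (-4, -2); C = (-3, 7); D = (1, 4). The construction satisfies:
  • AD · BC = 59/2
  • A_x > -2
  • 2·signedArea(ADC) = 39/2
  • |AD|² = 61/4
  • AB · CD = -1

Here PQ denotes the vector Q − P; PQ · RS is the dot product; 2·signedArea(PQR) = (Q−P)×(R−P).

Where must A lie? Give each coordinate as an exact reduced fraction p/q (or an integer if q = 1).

1. A_x = -3/2  [2·signedArea(ADC) = 39/2 ∩ AD · BC = 59/2]
2. A_y = 1  [2·signedArea(ADC) = 39/2 ∩ AD · BC = 59/2]
   → A = (-3/2, 1)

A = (-3/2, 1)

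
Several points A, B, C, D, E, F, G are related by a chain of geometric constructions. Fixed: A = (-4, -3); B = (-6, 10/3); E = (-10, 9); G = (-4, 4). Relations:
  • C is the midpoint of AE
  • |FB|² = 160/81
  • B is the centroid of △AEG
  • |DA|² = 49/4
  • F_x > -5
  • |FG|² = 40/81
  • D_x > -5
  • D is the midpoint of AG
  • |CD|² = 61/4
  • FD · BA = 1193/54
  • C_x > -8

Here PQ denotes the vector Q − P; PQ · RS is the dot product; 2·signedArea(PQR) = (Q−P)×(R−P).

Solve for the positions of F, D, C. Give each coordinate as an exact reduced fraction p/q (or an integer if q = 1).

C = (-7, 3)
D = (-4, 1/2)
F = (-14/3, 34/9)

1. D_x = -4  [D is the midpoint of AG]
2. D_y = 1/2  [D is the midpoint of AG]
   → D = (-4, 1/2)
3. C_x = -7  [C is the midpoint of AE]
4. C_y = 3  [C is the midpoint of AE]
   → C = (-7, 3)
5. F_x = -14/3  [line -2·x + 19/3·y + -898/27 = 0 ∩ |FB|² = 160/81]
6. F_y = 34/9  [line -2·x + 19/3·y + -898/27 = 0 ∩ |FB|² = 160/81]
   → F = (-14/3, 34/9)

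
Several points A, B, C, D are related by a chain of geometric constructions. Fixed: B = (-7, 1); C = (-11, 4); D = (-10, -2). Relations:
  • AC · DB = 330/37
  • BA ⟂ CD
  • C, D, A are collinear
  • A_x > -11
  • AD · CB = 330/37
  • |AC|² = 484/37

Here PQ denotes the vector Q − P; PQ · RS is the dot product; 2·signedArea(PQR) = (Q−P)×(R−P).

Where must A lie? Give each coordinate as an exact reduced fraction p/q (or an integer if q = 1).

1. A_x = -385/37  [C, D, A are collinear ∩ BA ⟂ CD]
2. A_y = 16/37  [C, D, A are collinear ∩ BA ⟂ CD]
   → A = (-385/37, 16/37)

A = (-385/37, 16/37)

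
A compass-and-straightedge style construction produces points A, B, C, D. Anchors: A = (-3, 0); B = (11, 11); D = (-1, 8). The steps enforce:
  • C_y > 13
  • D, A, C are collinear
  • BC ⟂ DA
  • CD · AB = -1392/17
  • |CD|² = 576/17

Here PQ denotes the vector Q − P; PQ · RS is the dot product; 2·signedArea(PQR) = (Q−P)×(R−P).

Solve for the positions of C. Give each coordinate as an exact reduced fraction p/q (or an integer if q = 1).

C = (7/17, 232/17)

1. C_x = 7/17  [D, A, C are collinear ∩ BC ⟂ DA]
2. C_y = 232/17  [D, A, C are collinear ∩ BC ⟂ DA]
   → C = (7/17, 232/17)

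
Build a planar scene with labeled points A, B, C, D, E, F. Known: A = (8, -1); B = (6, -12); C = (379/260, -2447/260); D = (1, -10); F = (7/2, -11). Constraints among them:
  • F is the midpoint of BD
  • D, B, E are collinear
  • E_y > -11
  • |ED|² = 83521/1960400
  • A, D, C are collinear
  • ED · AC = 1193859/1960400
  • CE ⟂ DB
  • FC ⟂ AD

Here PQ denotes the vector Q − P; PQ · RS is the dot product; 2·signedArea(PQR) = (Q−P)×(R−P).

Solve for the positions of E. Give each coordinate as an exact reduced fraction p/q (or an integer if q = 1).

E = (1797/1508, -37989/3770)

1. E_x = 1797/1508  [D, B, E are collinear ∩ CE ⟂ DB]
2. E_y = -37989/3770  [D, B, E are collinear ∩ CE ⟂ DB]
   → E = (1797/1508, -37989/3770)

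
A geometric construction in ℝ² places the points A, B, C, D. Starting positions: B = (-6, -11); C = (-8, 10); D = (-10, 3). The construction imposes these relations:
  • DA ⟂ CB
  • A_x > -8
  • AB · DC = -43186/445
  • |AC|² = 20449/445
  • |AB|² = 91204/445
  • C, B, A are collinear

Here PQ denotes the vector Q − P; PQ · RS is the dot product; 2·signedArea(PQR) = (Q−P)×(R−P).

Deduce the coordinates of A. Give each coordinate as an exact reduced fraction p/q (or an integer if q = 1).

A = (-3274/445, 1447/445)

1. A_x = -3274/445  [C, B, A are collinear ∩ DA ⟂ CB]
2. A_y = 1447/445  [C, B, A are collinear ∩ DA ⟂ CB]
   → A = (-3274/445, 1447/445)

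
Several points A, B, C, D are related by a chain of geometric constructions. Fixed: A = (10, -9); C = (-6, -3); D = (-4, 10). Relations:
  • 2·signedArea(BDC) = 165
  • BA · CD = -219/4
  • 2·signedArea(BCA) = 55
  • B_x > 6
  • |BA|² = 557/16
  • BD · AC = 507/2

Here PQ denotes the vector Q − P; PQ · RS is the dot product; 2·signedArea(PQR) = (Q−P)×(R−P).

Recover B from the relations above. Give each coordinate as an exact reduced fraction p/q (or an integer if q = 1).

1. B_x = 13/2  [2·signedArea(BDC) = 165 ∩ 2·signedArea(BCA) = 55]
2. B_y = -17/4  [2·signedArea(BDC) = 165 ∩ 2·signedArea(BCA) = 55]
   → B = (13/2, -17/4)

B = (13/2, -17/4)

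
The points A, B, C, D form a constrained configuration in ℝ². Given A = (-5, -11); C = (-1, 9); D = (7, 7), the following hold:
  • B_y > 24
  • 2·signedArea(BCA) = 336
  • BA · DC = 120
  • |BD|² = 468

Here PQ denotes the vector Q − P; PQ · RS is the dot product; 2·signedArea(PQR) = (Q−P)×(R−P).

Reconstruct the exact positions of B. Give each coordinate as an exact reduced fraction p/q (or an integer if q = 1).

B = (19, 25)

1. B_x = 19  [2·signedArea(BCA) = 336 ∩ BA · DC = 120]
2. B_y = 25  [2·signedArea(BCA) = 336 ∩ BA · DC = 120]
   → B = (19, 25)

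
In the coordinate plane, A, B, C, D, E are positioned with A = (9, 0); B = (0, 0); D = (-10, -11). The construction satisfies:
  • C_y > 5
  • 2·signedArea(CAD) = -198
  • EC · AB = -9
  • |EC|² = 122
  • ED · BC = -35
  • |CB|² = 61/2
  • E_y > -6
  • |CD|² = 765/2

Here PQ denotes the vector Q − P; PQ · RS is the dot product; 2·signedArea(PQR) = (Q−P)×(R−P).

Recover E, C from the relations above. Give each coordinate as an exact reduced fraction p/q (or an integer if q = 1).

C = (1/2, 11/2)
E = (-1/2, -11/2)

1. C_x = 1/2  [line 11·x + -19·y + 99 = 0 ∩ |CD|² = 765/2]
2. C_y = 11/2  [line 11·x + -19·y + 99 = 0 ∩ |CD|² = 765/2]
   → C = (1/2, 11/2)
3. E_x = -1/2  [ED · BC = -35 ∩ EC · AB = -9]
4. E_y = -11/2  [ED · BC = -35 ∩ EC · AB = -9]
   → E = (-1/2, -11/2)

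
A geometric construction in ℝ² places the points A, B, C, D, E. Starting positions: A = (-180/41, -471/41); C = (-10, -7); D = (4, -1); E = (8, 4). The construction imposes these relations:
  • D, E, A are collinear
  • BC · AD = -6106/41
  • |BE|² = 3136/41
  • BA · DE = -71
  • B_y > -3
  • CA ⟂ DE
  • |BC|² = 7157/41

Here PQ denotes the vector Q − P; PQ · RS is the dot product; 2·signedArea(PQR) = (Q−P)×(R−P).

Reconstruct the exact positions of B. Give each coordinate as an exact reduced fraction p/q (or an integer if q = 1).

B = (104/41, -116/41)

1. B_x = 104/41  [line -4·x + -5·y + -4 = 0 ∩ |BE|² = 3136/41]
2. B_y = -116/41  [line -4·x + -5·y + -4 = 0 ∩ |BE|² = 3136/41]
   → B = (104/41, -116/41)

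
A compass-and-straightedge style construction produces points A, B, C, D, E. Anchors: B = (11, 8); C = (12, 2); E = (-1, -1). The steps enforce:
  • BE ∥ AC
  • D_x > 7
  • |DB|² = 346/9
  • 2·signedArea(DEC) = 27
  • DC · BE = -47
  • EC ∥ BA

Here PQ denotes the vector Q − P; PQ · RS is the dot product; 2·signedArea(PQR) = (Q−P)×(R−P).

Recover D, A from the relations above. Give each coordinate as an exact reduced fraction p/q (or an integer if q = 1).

A = (24, 11)
D = (22/3, 3)

1. D_x = 22/3  [DC · BE = -47 ∩ 2·signedArea(DEC) = 27]
2. D_y = 3  [DC · BE = -47 ∩ 2·signedArea(DEC) = 27]
   → D = (22/3, 3)
3. A_x = 24  [BE ∥ AC ∩ EC ∥ BA]
4. A_y = 11  [BE ∥ AC ∩ EC ∥ BA]
   → A = (24, 11)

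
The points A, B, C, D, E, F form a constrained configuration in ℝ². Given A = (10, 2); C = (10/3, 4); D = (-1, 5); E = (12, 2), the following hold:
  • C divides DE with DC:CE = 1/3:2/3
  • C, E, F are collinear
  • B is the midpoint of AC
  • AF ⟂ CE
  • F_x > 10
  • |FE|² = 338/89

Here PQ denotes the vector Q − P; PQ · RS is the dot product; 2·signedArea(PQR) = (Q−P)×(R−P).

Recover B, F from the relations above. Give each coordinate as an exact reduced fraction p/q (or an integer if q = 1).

1. B_x = 20/3  [B is the midpoint of AC]
2. B_y = 3  [B is the midpoint of AC]
   → B = (20/3, 3)
3. F_x = 899/89  [C, E, F are collinear ∩ AF ⟂ CE]
4. F_y = 217/89  [C, E, F are collinear ∩ AF ⟂ CE]
   → F = (899/89, 217/89)

B = (20/3, 3)
F = (899/89, 217/89)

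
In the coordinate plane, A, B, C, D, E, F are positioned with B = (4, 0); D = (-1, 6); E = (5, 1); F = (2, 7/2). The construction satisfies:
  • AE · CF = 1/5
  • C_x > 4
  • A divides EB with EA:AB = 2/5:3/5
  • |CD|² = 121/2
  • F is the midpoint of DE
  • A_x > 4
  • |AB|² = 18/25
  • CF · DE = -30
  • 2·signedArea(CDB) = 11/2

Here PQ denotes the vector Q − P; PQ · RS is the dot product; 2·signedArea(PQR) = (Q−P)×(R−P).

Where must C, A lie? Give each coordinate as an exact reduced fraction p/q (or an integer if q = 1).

1. C_x = 9/2  [2·signedArea(CDB) = 11/2 ∩ CF · DE = -30]
2. C_y = 1/2  [2·signedArea(CDB) = 11/2 ∩ CF · DE = -30]
   → C = (9/2, 1/2)
3. A_x = 23/5  [A divides EB with EA:AB = 2/5:3/5]
4. A_y = 3/5  [A divides EB with EA:AB = 2/5:3/5]
   → A = (23/5, 3/5)

A = (23/5, 3/5)
C = (9/2, 1/2)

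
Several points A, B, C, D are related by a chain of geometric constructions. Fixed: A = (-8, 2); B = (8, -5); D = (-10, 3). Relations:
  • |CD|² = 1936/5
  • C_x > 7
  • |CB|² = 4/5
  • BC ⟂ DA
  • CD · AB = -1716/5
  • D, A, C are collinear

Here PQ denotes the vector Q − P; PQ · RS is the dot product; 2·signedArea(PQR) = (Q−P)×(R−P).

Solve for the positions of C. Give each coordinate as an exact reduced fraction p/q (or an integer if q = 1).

1. C_x = 38/5  [D, A, C are collinear ∩ BC ⟂ DA]
2. C_y = -29/5  [D, A, C are collinear ∩ BC ⟂ DA]
   → C = (38/5, -29/5)

C = (38/5, -29/5)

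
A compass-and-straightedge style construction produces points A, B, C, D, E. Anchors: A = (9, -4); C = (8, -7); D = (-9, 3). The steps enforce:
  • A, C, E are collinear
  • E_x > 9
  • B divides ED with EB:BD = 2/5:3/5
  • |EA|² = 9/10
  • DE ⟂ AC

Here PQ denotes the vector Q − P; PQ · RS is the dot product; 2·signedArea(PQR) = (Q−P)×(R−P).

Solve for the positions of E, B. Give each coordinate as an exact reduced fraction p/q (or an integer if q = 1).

1. E_x = 93/10  [A, C, E are collinear ∩ DE ⟂ AC]
2. E_y = -31/10  [A, C, E are collinear ∩ DE ⟂ AC]
   → E = (93/10, -31/10)
3. B_x = 99/50  [B divides ED with EB:BD = 2/5:3/5]
4. B_y = -33/50  [B divides ED with EB:BD = 2/5:3/5]
   → B = (99/50, -33/50)

B = (99/50, -33/50)
E = (93/10, -31/10)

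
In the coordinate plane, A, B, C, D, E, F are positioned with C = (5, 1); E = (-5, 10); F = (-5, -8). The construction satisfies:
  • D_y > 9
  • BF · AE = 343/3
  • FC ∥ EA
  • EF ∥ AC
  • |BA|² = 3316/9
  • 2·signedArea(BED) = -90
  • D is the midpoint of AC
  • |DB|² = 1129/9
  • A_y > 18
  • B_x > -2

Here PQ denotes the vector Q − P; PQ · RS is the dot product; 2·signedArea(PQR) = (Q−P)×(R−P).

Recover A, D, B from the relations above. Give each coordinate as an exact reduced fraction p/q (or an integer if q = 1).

1. A_x = 5  [EF ∥ AC ∩ FC ∥ EA]
2. A_y = 19  [EF ∥ AC ∩ FC ∥ EA]
   → A = (5, 19)
3. D_x = 5  [D is the midpoint of AC]
4. D_y = 10  [D is the midpoint of AC]
   → D = (5, 10)
5. B_x = -5/3  [2·signedArea(BED) = -90 ∩ BF · AE = 343/3]
6. B_y = 1  [2·signedArea(BED) = -90 ∩ BF · AE = 343/3]
   → B = (-5/3, 1)

A = (5, 19)
B = (-5/3, 1)
D = (5, 10)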